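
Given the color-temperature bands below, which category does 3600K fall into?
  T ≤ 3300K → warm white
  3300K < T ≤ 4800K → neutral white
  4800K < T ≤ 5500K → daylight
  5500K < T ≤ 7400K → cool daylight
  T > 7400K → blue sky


Temperature: 3600K
3300K < 3600K ≤ 4800K → neutral white
Classification: neutral white


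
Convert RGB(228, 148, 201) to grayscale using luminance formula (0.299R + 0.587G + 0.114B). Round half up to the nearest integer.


Gray = 0.299×R + 0.587×G + 0.114×B
Gray = 0.299×228 + 0.587×148 + 0.114×201
Gray = 68.172 + 86.876 + 22.914
Gray = 177.962 → round half up → 178
Gray = 178


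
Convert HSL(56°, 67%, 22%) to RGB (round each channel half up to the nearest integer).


H=56°, S=0.67, L=0.22
C = (1-|2L-1|)×S = (1-|-0.56|)×0.67 = 0.2948
H' = H/60 = 56/60 ≈ 0.9333; X = C×(1-|H' mod 2 - 1|) ≈ 0.2751
m = L - C/2 = 0.22 - 0.1474 = 0.0726
Sector ⌊H'⌋ = 0 → (R',G',B') = (0.2948, ≈0.2751, 0.0)
RGB = ((R'+m)×255, (G'+m)×255, (B'+m)×255) = (93.687, 88.6754, 18.513)
Round half up → RGB(94, 89, 19)


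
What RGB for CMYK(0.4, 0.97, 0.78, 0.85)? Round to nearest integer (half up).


R = 255 × (1-C) × (1-K) = 255 × 0.60 × 0.15 = 22.95 → 23
G = 255 × (1-M) × (1-K) = 255 × 0.03 × 0.15 = 1.1475 → 1
B = 255 × (1-Y) × (1-K) = 255 × 0.22 × 0.15 = 8.415 → 8
= RGB(23, 1, 8)


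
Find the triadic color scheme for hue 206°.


Triadic: equally spaced at 120° intervals
H1 = 206°
H2 = (206 + 120) mod 360 = 326°
H3 = (206 + 240) mod 360 = 86°
Triadic = 206°, 326°, 86°


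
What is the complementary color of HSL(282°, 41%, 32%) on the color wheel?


Complement = opposite side of color wheel = hue + 180°
H' = (282 + 180) mod 360 = 102°
S and L unchanged.
= HSL(102°, 41%, 32%)


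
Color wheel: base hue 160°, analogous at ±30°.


Base hue: 160°
Left analog: (160 - 30) mod 360 = 130°
Right analog: (160 + 30) mod 360 = 190°
Analogous hues = 130° and 190°


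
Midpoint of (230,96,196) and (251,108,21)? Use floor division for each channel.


Midpoint: each channel = ⌊(C₁+C₂)/2⌋
R: ⌊(230+251)/2⌋ = 240
G: ⌊(96+108)/2⌋ = 102
B: ⌊(196+21)/2⌋ = 108
= RGB(240, 102, 108)


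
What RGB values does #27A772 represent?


27 → 39 (R)
A7 → 167 (G)
72 → 114 (B)
= RGB(39, 167, 114)


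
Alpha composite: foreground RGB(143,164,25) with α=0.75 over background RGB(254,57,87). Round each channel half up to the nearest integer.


C = α×F + (1-α)×B, with 1-α = 0.25
R: 0.75×143 + 0.25×254 = 107.25 + 63.50 = 170.75 → 171
G: 0.75×164 + 0.25×57 = 123.00 + 14.25 = 137.25 → 137
B: 0.75×25 + 0.25×87 = 18.75 + 21.75 = 40.50 → 41
= RGB(171, 137, 41)


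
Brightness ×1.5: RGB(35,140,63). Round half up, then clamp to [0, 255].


Multiply each channel by 1.5, round half up, clamp to [0, 255]
R: 35×1.5 = 52.5 → round → 53
G: 140×1.5 = 210
B: 63×1.5 = 94.5 → round → 95
= RGB(53, 210, 95)


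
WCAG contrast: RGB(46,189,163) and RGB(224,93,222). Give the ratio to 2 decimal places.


Linearize each sRGB channel c=v/255: c/12.92 if c ≤ 0.04045 else ((c+0.055)/1.055)^2.4
L = 0.2126×R_lin + 0.7152×G_lin + 0.0722×B_lin
Color 1 (46,189,163):
  R=46: 46/255≈0.1804 > 0.04045 → ((0.1804+0.055)/1.055)^2.4 ≈ 0.02732
  G=189: 189/255≈0.7412 > 0.04045 → ((0.7412+0.055)/1.055)^2.4 ≈ 0.50888
  B=163: 163/255≈0.6392 > 0.04045 → ((0.6392+0.055)/1.055)^2.4 ≈ 0.36625
  L1 = 0.2126×0.02732 + 0.7152×0.50888 + 0.0722×0.36625 ≈ 0.39620
Color 2 (224,93,222):
  R=224: 224/255≈0.8784 > 0.04045 → ((0.8784+0.055)/1.055)^2.4 ≈ 0.74540
  G=93: 93/255≈0.3647 > 0.04045 → ((0.3647+0.055)/1.055)^2.4 ≈ 0.10946
  B=222: 222/255≈0.8706 > 0.04045 → ((0.8706+0.055)/1.055)^2.4 ≈ 0.73046
  L2 = 0.2126×0.74540 + 0.7152×0.10946 + 0.0722×0.73046 ≈ 0.28950
Lighter = 0.39620, Darker = 0.28950
Ratio = (L_lighter + 0.05) / (L_darker + 0.05)
Ratio = (0.39620 + 0.05) / (0.28950 + 0.05) = 0.44620 / 0.33950 ≈ 1.3143
Ratio ≈ 1.31:1


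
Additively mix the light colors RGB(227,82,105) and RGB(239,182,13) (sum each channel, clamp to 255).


Additive: each channel = min(255, C₁+C₂)
R: 227+239 = 466 → 255
G: 82+182 = 264 → 255
B: 105+13 = 118 → 118
= RGB(255, 255, 118)


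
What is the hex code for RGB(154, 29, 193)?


R = 154 → 9A (hex)
G = 29 → 1D (hex)
B = 193 → C1 (hex)
Hex = #9A1DC1


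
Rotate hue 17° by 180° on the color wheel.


New hue = (H + rotation) mod 360
New hue = (17 + 180) mod 360
= 197 mod 360
= 197°


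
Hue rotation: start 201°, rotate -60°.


New hue = (H + rotation) mod 360
New hue = (201 -60) mod 360
= 141 mod 360
= 141°


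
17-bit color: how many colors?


Colors = 2^bits = 2^17
= 131,072 colors


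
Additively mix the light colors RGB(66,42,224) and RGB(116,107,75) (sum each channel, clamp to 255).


Additive: each channel = min(255, C₁+C₂)
R: 66+116 = 182 → 182
G: 42+107 = 149 → 149
B: 224+75 = 299 → 255
= RGB(182, 149, 255)


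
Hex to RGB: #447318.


44 → 68 (R)
73 → 115 (G)
18 → 24 (B)
= RGB(68, 115, 24)


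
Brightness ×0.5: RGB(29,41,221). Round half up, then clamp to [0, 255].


Multiply each channel by 0.5, round half up, clamp to [0, 255]
R: 29×0.5 = 14.5 → round → 15
G: 41×0.5 = 20.5 → round → 21
B: 221×0.5 = 110.5 → round → 111
= RGB(15, 21, 111)


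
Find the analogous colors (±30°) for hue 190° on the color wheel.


Base hue: 190°
Left analog: (190 - 30) mod 360 = 160°
Right analog: (190 + 30) mod 360 = 220°
Analogous hues = 160° and 220°


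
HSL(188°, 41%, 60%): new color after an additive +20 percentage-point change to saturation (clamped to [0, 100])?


Original S = 41%
Adjustment = +20 percentage points
New S = 41 + (20) = 61
Clamp to [0, 100] → 61
= HSL(188°, 61%, 60%)


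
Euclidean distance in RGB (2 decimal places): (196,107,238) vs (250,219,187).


d = √[(R₁-R₂)² + (G₁-G₂)² + (B₁-B₂)²]
d = √[(196-250)² + (107-219)² + (238-187)²]
d = √[2916 + 12544 + 2601]
d = √18061
d ≈ 134.39


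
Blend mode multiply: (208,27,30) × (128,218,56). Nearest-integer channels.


Multiply: C = A×B/255, rounded to nearest integer
R: 208×128/255 = 26624/255 ≈ 104.408 → 104
G: 27×218/255 = 5886/255 ≈ 23.082 → 23
B: 30×56/255 = 1680/255 ≈ 6.588 → 7
= RGB(104, 23, 7)


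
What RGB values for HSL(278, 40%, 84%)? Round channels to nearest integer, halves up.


H=278°, S=0.40, L=0.84
C = (1-|2L-1|)×S = (1-|0.68|)×0.40 = 0.128
H' = H/60 = 278/60 ≈ 4.6333; X = C×(1-|H' mod 2 - 1|) ≈ 0.0811
m = L - C/2 = 0.84 - 0.064 = 0.776
Sector ⌊H'⌋ = 4 → (R',G',B') = (≈0.0811, 0.0, 0.128)
RGB = ((R'+m)×255, (G'+m)×255, (B'+m)×255) = (218.552, 197.88, 230.52)
Round half up → RGB(219, 198, 231)


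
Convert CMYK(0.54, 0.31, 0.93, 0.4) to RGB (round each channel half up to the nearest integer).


R = 255 × (1-C) × (1-K) = 255 × 0.46 × 0.60 = 70.38 → 70
G = 255 × (1-M) × (1-K) = 255 × 0.69 × 0.60 = 105.57 → 106
B = 255 × (1-Y) × (1-K) = 255 × 0.07 × 0.60 = 10.71 → 11
= RGB(70, 106, 11)


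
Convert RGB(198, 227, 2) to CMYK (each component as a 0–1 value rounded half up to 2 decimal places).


R'=198/255≈0.7765, G'=227/255≈0.8902, B'=2/255≈0.0078
K = 1 - max(R',G',B') = 1 - 227/255 = 28/255 = 0.10980… → 0.11
(1-R'-K)/(1-K) simplifies to (max-R)/max with max = 227:
C = (227-198)/227 = 29/227 = 0.12775… → 0.13
M = (227-227)/227 = 0/227 = 0 → 0.00
Y = (227-2)/227 = 225/227 = 0.99118… → 0.99
= CMYK(0.13, 0.00, 0.99, 0.11)


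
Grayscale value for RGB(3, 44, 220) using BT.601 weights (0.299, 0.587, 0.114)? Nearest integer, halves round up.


Gray = 0.299×R + 0.587×G + 0.114×B
Gray = 0.299×3 + 0.587×44 + 0.114×220
Gray = 0.897 + 25.828 + 25.080
Gray = 51.805 → round half up → 52
Gray = 52


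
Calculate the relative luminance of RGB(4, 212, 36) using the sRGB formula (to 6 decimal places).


Linearize each channel (sRGB transfer function): c = v/255; c_lin = c/12.92 if c ≤ 0.04045, else ((c+0.055)/1.055)^2.4
  R: 4/255 ≈ 0.015686 ≤ 0.04045 → 0.015686/12.92 ≈ 0.001214
  G: 212/255 ≈ 0.831373 > 0.04045 → ((0.831373+0.055)/1.055)^2.4 ≈ 0.658375
  B: 36/255 ≈ 0.141176 > 0.04045 → ((0.141176+0.055)/1.055)^2.4 ≈ 0.017642
R_lin = 0.001214, G_lin = 0.658375, B_lin = 0.017642
L = 0.2126×R + 0.7152×G + 0.0722×B
L = 0.2126×0.001214 + 0.7152×0.658375 + 0.0722×0.017642
L ≈ 0.472402


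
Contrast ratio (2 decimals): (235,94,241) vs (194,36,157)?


Linearize each sRGB channel c=v/255: c/12.92 if c ≤ 0.04045 else ((c+0.055)/1.055)^2.4
L = 0.2126×R_lin + 0.7152×G_lin + 0.0722×B_lin
Color 1 (235,94,241):
  R=235: 235/255≈0.9216 > 0.04045 → ((0.9216+0.055)/1.055)^2.4 ≈ 0.83077
  G=94: 94/255≈0.3686 > 0.04045 → ((0.3686+0.055)/1.055)^2.4 ≈ 0.11193
  B=241: 241/255≈0.9451 > 0.04045 → ((0.9451+0.055)/1.055)^2.4 ≈ 0.87962
  L1 = 0.2126×0.83077 + 0.7152×0.11193 + 0.0722×0.87962 ≈ 0.32018
Color 2 (194,36,157):
  R=194: 194/255≈0.7608 > 0.04045 → ((0.7608+0.055)/1.055)^2.4 ≈ 0.53948
  G=36: 36/255≈0.1412 > 0.04045 → ((0.1412+0.055)/1.055)^2.4 ≈ 0.01764
  B=157: 157/255≈0.6157 > 0.04045 → ((0.6157+0.055)/1.055)^2.4 ≈ 0.33716
  L2 = 0.2126×0.53948 + 0.7152×0.01764 + 0.0722×0.33716 ≈ 0.15165
Lighter = 0.32018, Darker = 0.15165
Ratio = (L_lighter + 0.05) / (L_darker + 0.05)
Ratio = (0.32018 + 0.05) / (0.15165 + 0.05) = 0.37018 / 0.20165 ≈ 1.8357
Ratio ≈ 1.84:1


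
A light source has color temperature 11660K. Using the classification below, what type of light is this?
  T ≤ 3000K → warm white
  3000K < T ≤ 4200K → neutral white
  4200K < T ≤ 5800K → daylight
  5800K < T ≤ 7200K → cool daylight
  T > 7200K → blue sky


Temperature: 11660K
11660K > 7200K → blue sky
Classification: blue sky


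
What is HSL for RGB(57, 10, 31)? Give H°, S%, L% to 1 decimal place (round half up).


Normalize: R'=57/255≈0.2235, G'=10/255≈0.0392, B'=31/255≈0.1216
Max=57/255, Min=10/255, Δ=Max-Min=47/255
L = (Max+Min)/2 = (57+10)/510 = 67/510 = 0.13137… → L = 13.1%
L ≤ 0.5 → S = Δ/(Max+Min) = 47/(57+10) = 47/67 = 0.70149… → S = 70.1%
(the 1/255 factors cancel in S and H, so raw channel differences can be used)
Max is R' → H = 60 × (((G-B)/Δ) mod 6) = 60 × (((10-31)/47) mod 6)
  (-21)/47 = -0.4468…; negative, so add 6 → 5.5531…
  H = 60 × 5.5531… = 333.191…° → H = 333.2°
= HSL(333.2°, 70.1%, 13.1%)


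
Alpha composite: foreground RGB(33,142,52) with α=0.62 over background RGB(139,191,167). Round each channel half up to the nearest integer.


C = α×F + (1-α)×B, with 1-α = 0.38
R: 0.62×33 + 0.38×139 = 20.46 + 52.82 = 73.28 → 73
G: 0.62×142 + 0.38×191 = 88.04 + 72.58 = 160.62 → 161
B: 0.62×52 + 0.38×167 = 32.24 + 63.46 = 95.70 → 96
= RGB(73, 161, 96)


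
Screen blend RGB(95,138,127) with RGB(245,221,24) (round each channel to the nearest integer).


Screen: C = 255 - (255-A)×(255-B)/255, rounded to nearest integer
R: 255 - (255-95)×(255-245)/255 = 255 - 1600/255 ≈ 255 - 6.275 = 248.725 → 249
G: 255 - (255-138)×(255-221)/255 = 255 - 3978/255 ≈ 255 - 15.600 = 239.400 → 239
B: 255 - (255-127)×(255-24)/255 = 255 - 29568/255 ≈ 255 - 115.953 = 139.047 → 139
= RGB(249, 239, 139)


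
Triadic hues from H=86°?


Triadic: equally spaced at 120° intervals
H1 = 86°
H2 = (86 + 120) mod 360 = 206°
H3 = (86 + 240) mod 360 = 326°
Triadic = 86°, 206°, 326°


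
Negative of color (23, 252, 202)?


Invert: (255-R, 255-G, 255-B)
R: 255-23 = 232
G: 255-252 = 3
B: 255-202 = 53
= RGB(232, 3, 53)


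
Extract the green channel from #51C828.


Color: #51C828
R = 51 = 81
G = C8 = 200
B = 28 = 40
Green = 200


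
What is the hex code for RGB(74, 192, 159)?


R = 74 → 4A (hex)
G = 192 → C0 (hex)
B = 159 → 9F (hex)
Hex = #4AC09F


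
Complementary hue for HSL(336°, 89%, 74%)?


Complement = opposite side of color wheel = hue + 180°
H' = (336 + 180) mod 360 = 156°
S and L unchanged.
= HSL(156°, 89%, 74%)


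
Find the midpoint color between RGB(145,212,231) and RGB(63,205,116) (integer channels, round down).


Midpoint: each channel = ⌊(C₁+C₂)/2⌋
R: ⌊(145+63)/2⌋ = 104
G: ⌊(212+205)/2⌋ = 208
B: ⌊(231+116)/2⌋ = 173
= RGB(104, 208, 173)


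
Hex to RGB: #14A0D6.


14 → 20 (R)
A0 → 160 (G)
D6 → 214 (B)
= RGB(20, 160, 214)


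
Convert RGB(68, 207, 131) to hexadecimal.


R = 68 → 44 (hex)
G = 207 → CF (hex)
B = 131 → 83 (hex)
Hex = #44CF83


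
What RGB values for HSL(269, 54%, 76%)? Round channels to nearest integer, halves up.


H=269°, S=0.54, L=0.76
C = (1-|2L-1|)×S = (1-|0.52|)×0.54 = 0.2592
H' = H/60 = 269/60 ≈ 4.4833; X = C×(1-|H' mod 2 - 1|) = 0.12528
m = L - C/2 = 0.76 - 0.1296 = 0.6304
Sector ⌊H'⌋ = 4 → (R',G',B') = (0.12528, 0.0, 0.2592)
RGB = ((R'+m)×255, (G'+m)×255, (B'+m)×255) = (192.6984, 160.752, 226.848)
Round half up → RGB(193, 161, 227)


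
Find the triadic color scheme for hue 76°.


Triadic: equally spaced at 120° intervals
H1 = 76°
H2 = (76 + 120) mod 360 = 196°
H3 = (76 + 240) mod 360 = 316°
Triadic = 76°, 196°, 316°


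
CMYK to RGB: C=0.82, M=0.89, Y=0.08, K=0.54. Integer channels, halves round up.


R = 255 × (1-C) × (1-K) = 255 × 0.18 × 0.46 = 21.114 → 21
G = 255 × (1-M) × (1-K) = 255 × 0.11 × 0.46 = 12.903 → 13
B = 255 × (1-Y) × (1-K) = 255 × 0.92 × 0.46 = 107.916 → 108
= RGB(21, 13, 108)


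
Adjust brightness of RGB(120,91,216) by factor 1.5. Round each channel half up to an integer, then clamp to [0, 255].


Multiply each channel by 1.5, round half up, clamp to [0, 255]
R: 120×1.5 = 180
G: 91×1.5 = 136.5 → round → 137
B: 216×1.5 = 324 → clamp → 255
= RGB(180, 137, 255)


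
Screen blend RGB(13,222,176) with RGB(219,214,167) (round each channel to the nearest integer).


Screen: C = 255 - (255-A)×(255-B)/255, rounded to nearest integer
R: 255 - (255-13)×(255-219)/255 = 255 - 8712/255 ≈ 255 - 34.165 = 220.835 → 221
G: 255 - (255-222)×(255-214)/255 = 255 - 1353/255 ≈ 255 - 5.306 = 249.694 → 250
B: 255 - (255-176)×(255-167)/255 = 255 - 6952/255 ≈ 255 - 27.263 = 227.737 → 228
= RGB(221, 250, 228)


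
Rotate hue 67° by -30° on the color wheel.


New hue = (H + rotation) mod 360
New hue = (67 -30) mod 360
= 37 mod 360
= 37°


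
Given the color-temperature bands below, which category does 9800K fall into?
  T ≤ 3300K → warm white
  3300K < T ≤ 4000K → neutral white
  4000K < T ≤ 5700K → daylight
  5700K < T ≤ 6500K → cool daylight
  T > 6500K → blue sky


Temperature: 9800K
9800K > 6500K → blue sky
Classification: blue sky


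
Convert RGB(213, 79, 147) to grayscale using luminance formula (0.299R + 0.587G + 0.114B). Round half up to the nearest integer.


Gray = 0.299×R + 0.587×G + 0.114×B
Gray = 0.299×213 + 0.587×79 + 0.114×147
Gray = 63.687 + 46.373 + 16.758
Gray = 126.818 → round half up → 127
Gray = 127


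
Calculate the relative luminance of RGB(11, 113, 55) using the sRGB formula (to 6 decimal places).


Linearize each channel (sRGB transfer function): c = v/255; c_lin = c/12.92 if c ≤ 0.04045, else ((c+0.055)/1.055)^2.4
  R: 11/255 ≈ 0.043137 > 0.04045 → ((0.043137+0.055)/1.055)^2.4 ≈ 0.003347
  G: 113/255 ≈ 0.443137 > 0.04045 → ((0.443137+0.055)/1.055)^2.4 ≈ 0.165132
  B: 55/255 ≈ 0.215686 > 0.04045 → ((0.215686+0.055)/1.055)^2.4 ≈ 0.038204
R_lin = 0.003347, G_lin = 0.165132, B_lin = 0.038204
L = 0.2126×R + 0.7152×G + 0.0722×B
L = 0.2126×0.003347 + 0.7152×0.165132 + 0.0722×0.038204
L ≈ 0.121572


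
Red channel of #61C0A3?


Color: #61C0A3
R = 61 = 97
G = C0 = 192
B = A3 = 163
Red = 97


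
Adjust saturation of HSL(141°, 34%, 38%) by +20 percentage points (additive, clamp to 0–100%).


Original S = 34%
Adjustment = +20 percentage points
New S = 34 + (20) = 54
Clamp to [0, 100] → 54
= HSL(141°, 54%, 38%)


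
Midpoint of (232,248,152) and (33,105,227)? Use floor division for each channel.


Midpoint: each channel = ⌊(C₁+C₂)/2⌋
R: ⌊(232+33)/2⌋ = 132
G: ⌊(248+105)/2⌋ = 176
B: ⌊(152+227)/2⌋ = 189
= RGB(132, 176, 189)


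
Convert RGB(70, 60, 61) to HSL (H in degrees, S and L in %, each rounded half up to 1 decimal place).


Normalize: R'=70/255≈0.2745, G'=60/255≈0.2353, B'=61/255≈0.2392
Max=70/255, Min=60/255, Δ=Max-Min=10/255
L = (Max+Min)/2 = (70+60)/510 = 130/510 = 0.25490… → L = 25.5%
L ≤ 0.5 → S = Δ/(Max+Min) = 10/(70+60) = 10/130 = 0.07692… → S = 7.7%
(the 1/255 factors cancel in S and H, so raw channel differences can be used)
Max is R' → H = 60 × (((G-B)/Δ) mod 6) = 60 × (((60-61)/10) mod 6)
  (-1)/10 = -0.1; negative, so add 6 → 5.9
  H = 60 × 5.9 = 354° → H = 354.0°
= HSL(354.0°, 7.7%, 25.5%)


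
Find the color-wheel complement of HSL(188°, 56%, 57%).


Complement = opposite side of color wheel = hue + 180°
H' = (188 + 180) mod 360 = 8°
S and L unchanged.
= HSL(8°, 56%, 57%)


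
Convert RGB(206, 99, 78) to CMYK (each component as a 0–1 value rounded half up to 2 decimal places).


R'=206/255≈0.8078, G'=99/255≈0.3882, B'=78/255≈0.3059
K = 1 - max(R',G',B') = 1 - 206/255 = 49/255 = 0.19215… → 0.19
(1-R'-K)/(1-K) simplifies to (max-R)/max with max = 206:
C = (206-206)/206 = 0/206 = 0 → 0.00
M = (206-99)/206 = 107/206 = 0.51941… → 0.52
Y = (206-78)/206 = 128/206 = 0.62135… → 0.62
= CMYK(0.00, 0.52, 0.62, 0.19)


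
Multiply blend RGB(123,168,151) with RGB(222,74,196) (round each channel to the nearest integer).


Multiply: C = A×B/255, rounded to nearest integer
R: 123×222/255 = 27306/255 ≈ 107.082 → 107
G: 168×74/255 = 12432/255 ≈ 48.753 → 49
B: 151×196/255 = 29596/255 ≈ 116.063 → 116
= RGB(107, 49, 116)


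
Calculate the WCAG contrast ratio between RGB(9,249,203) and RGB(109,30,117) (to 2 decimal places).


Linearize each sRGB channel c=v/255: c/12.92 if c ≤ 0.04045 else ((c+0.055)/1.055)^2.4
L = 0.2126×R_lin + 0.7152×G_lin + 0.0722×B_lin
Color 1 (9,249,203):
  R=9: 9/255≈0.0353 ≤ 0.04045 → 0.0353/12.92 ≈ 0.00273
  G=249: 249/255≈0.9765 > 0.04045 → ((0.9765+0.055)/1.055)^2.4 ≈ 0.94731
  B=203: 203/255≈0.7961 > 0.04045 → ((0.7961+0.055)/1.055)^2.4 ≈ 0.59720
  L1 = 0.2126×0.00273 + 0.7152×0.94731 + 0.0722×0.59720 ≈ 0.72121
Color 2 (109,30,117):
  R=109: 109/255≈0.4275 > 0.04045 → ((0.4275+0.055)/1.055)^2.4 ≈ 0.15293
  G=30: 30/255≈0.1176 > 0.04045 → ((0.1176+0.055)/1.055)^2.4 ≈ 0.01298
  B=117: 117/255≈0.4588 > 0.04045 → ((0.4588+0.055)/1.055)^2.4 ≈ 0.17789
  L2 = 0.2126×0.15293 + 0.7152×0.01298 + 0.0722×0.17789 ≈ 0.05464
Lighter = 0.72121, Darker = 0.05464
Ratio = (L_lighter + 0.05) / (L_darker + 0.05)
Ratio = (0.72121 + 0.05) / (0.05464 + 0.05) = 0.77121 / 0.10464 ≈ 7.3701
Ratio ≈ 7.37:1


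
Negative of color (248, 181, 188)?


Invert: (255-R, 255-G, 255-B)
R: 255-248 = 7
G: 255-181 = 74
B: 255-188 = 67
= RGB(7, 74, 67)


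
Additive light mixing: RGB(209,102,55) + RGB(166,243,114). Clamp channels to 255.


Additive: each channel = min(255, C₁+C₂)
R: 209+166 = 375 → 255
G: 102+243 = 345 → 255
B: 55+114 = 169 → 169
= RGB(255, 255, 169)


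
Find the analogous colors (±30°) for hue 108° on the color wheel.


Base hue: 108°
Left analog: (108 - 30) mod 360 = 78°
Right analog: (108 + 30) mod 360 = 138°
Analogous hues = 78° and 138°


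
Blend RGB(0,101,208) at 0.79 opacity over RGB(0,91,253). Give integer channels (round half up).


C = α×F + (1-α)×B, with 1-α = 0.21
R: 0.79×0 + 0.21×0 = 0.00 + 0.00 = 0.00 → 0
G: 0.79×101 + 0.21×91 = 79.79 + 19.11 = 98.90 → 99
B: 0.79×208 + 0.21×253 = 164.32 + 53.13 = 217.45 → 217
= RGB(0, 99, 217)


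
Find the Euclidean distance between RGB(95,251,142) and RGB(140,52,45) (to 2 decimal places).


d = √[(R₁-R₂)² + (G₁-G₂)² + (B₁-B₂)²]
d = √[(95-140)² + (251-52)² + (142-45)²]
d = √[2025 + 39601 + 9409]
d = √51035
d ≈ 225.91


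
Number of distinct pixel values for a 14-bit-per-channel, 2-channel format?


Total bits = 14 bits/channel × 2 channels = 28 bits
Distinct pixel values = 2^28
= 268,435,456 pixel values


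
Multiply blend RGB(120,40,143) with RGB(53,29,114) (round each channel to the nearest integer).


Multiply: C = A×B/255, rounded to nearest integer
R: 120×53/255 = 6360/255 ≈ 24.941 → 25
G: 40×29/255 = 1160/255 ≈ 4.549 → 5
B: 143×114/255 = 16302/255 ≈ 63.929 → 64
= RGB(25, 5, 64)


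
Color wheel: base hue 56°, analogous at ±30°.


Base hue: 56°
Left analog: (56 - 30) mod 360 = 26°
Right analog: (56 + 30) mod 360 = 86°
Analogous hues = 26° and 86°


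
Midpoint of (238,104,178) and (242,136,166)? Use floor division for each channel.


Midpoint: each channel = ⌊(C₁+C₂)/2⌋
R: ⌊(238+242)/2⌋ = 240
G: ⌊(104+136)/2⌋ = 120
B: ⌊(178+166)/2⌋ = 172
= RGB(240, 120, 172)


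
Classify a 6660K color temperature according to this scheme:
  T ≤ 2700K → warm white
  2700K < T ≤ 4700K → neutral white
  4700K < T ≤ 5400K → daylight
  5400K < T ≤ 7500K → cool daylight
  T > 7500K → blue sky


Temperature: 6660K
5400K < 6660K ≤ 7500K → cool daylight
Classification: cool daylight


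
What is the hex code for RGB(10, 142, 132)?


R = 10 → 0A (hex)
G = 142 → 8E (hex)
B = 132 → 84 (hex)
Hex = #0A8E84


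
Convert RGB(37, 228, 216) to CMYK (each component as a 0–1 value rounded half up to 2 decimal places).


R'=37/255≈0.1451, G'=228/255≈0.8941, B'=216/255≈0.8471
K = 1 - max(R',G',B') = 1 - 228/255 = 27/255 = 0.10588… → 0.11
(1-R'-K)/(1-K) simplifies to (max-R)/max with max = 228:
C = (228-37)/228 = 191/228 = 0.83771… → 0.84
M = (228-228)/228 = 0/228 = 0 → 0.00
Y = (228-216)/228 = 12/228 = 0.05263… → 0.05
= CMYK(0.84, 0.00, 0.05, 0.11)


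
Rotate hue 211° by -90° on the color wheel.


New hue = (H + rotation) mod 360
New hue = (211 -90) mod 360
= 121 mod 360
= 121°


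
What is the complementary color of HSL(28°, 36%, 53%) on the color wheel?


Complement = opposite side of color wheel = hue + 180°
H' = (28 + 180) mod 360 = 208°
S and L unchanged.
= HSL(208°, 36%, 53%)


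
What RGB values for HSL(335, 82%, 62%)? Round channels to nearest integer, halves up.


H=335°, S=0.82, L=0.62
C = (1-|2L-1|)×S = (1-|0.24|)×0.82 = 0.6232
H' = H/60 = 335/60 ≈ 5.5833; X = C×(1-|H' mod 2 - 1|) ≈ 0.2597
m = L - C/2 = 0.62 - 0.3116 = 0.3084
Sector ⌊H'⌋ = 5 → (R',G',B') = (0.6232, 0.0, ≈0.2597)
RGB = ((R'+m)×255, (G'+m)×255, (B'+m)×255) = (237.558, 78.642, 144.857)
Round half up → RGB(238, 79, 145)


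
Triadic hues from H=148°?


Triadic: equally spaced at 120° intervals
H1 = 148°
H2 = (148 + 120) mod 360 = 268°
H3 = (148 + 240) mod 360 = 28°
Triadic = 148°, 268°, 28°


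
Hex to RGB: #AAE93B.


AA → 170 (R)
E9 → 233 (G)
3B → 59 (B)
= RGB(170, 233, 59)


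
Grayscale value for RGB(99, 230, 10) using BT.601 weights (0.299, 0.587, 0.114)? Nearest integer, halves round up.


Gray = 0.299×R + 0.587×G + 0.114×B
Gray = 0.299×99 + 0.587×230 + 0.114×10
Gray = 29.601 + 135.010 + 1.140
Gray = 165.751 → round half up → 166
Gray = 166


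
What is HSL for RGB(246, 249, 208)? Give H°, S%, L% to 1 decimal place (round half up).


Normalize: R'=246/255≈0.9647, G'=249/255≈0.9765, B'=208/255≈0.8157
Max=249/255, Min=208/255, Δ=Max-Min=41/255
L = (Max+Min)/2 = (249+208)/510 = 457/510 = 0.89607… → L = 89.6%
L > 0.5 → S = Δ/(2-Max-Min) = 41/(510-249-208) = 41/53 = 0.77358… → S = 77.4%
(the 1/255 factors cancel in S and H, so raw channel differences can be used)
Max is G' → H = 60 × ((B-R)/Δ + 2) = 60 × ((208-246)/41 + 2)
  -38/41 + 2 = -0.9268… + 2 = 1.0731…
  H = 60 × 1.0731… = 64.390…° → H = 64.4°
= HSL(64.4°, 77.4%, 89.6%)


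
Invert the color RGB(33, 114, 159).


Invert: (255-R, 255-G, 255-B)
R: 255-33 = 222
G: 255-114 = 141
B: 255-159 = 96
= RGB(222, 141, 96)


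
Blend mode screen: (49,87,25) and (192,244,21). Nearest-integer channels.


Screen: C = 255 - (255-A)×(255-B)/255, rounded to nearest integer
R: 255 - (255-49)×(255-192)/255 = 255 - 12978/255 ≈ 255 - 50.894 = 204.106 → 204
G: 255 - (255-87)×(255-244)/255 = 255 - 1848/255 ≈ 255 - 7.247 = 247.753 → 248
B: 255 - (255-25)×(255-21)/255 = 255 - 53820/255 ≈ 255 - 211.059 = 43.941 → 44
= RGB(204, 248, 44)


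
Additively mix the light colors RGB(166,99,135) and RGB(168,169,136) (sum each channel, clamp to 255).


Additive: each channel = min(255, C₁+C₂)
R: 166+168 = 334 → 255
G: 99+169 = 268 → 255
B: 135+136 = 271 → 255
= RGB(255, 255, 255)


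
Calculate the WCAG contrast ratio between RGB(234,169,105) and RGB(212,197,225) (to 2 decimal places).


Linearize each sRGB channel c=v/255: c/12.92 if c ≤ 0.04045 else ((c+0.055)/1.055)^2.4
L = 0.2126×R_lin + 0.7152×G_lin + 0.0722×B_lin
Color 1 (234,169,105):
  R=234: 234/255≈0.9176 > 0.04045 → ((0.9176+0.055)/1.055)^2.4 ≈ 0.82279
  G=169: 169/255≈0.6627 > 0.04045 → ((0.6627+0.055)/1.055)^2.4 ≈ 0.39676
  B=105: 105/255≈0.4118 > 0.04045 → ((0.4118+0.055)/1.055)^2.4 ≈ 0.14126
  L1 = 0.2126×0.82279 + 0.7152×0.39676 + 0.0722×0.14126 ≈ 0.46888
Color 2 (212,197,225):
  R=212: 212/255≈0.8314 > 0.04045 → ((0.8314+0.055)/1.055)^2.4 ≈ 0.65837
  G=197: 197/255≈0.7725 > 0.04045 → ((0.7725+0.055)/1.055)^2.4 ≈ 0.55834
  B=225: 225/255≈0.8824 > 0.04045 → ((0.8824+0.055)/1.055)^2.4 ≈ 0.75294
  L2 = 0.2126×0.65837 + 0.7152×0.55834 + 0.0722×0.75294 ≈ 0.59366
Lighter = 0.59366, Darker = 0.46888
Ratio = (L_lighter + 0.05) / (L_darker + 0.05)
Ratio = (0.59366 + 0.05) / (0.46888 + 0.05) = 0.64366 / 0.51888 ≈ 1.2405
Ratio ≈ 1.24:1


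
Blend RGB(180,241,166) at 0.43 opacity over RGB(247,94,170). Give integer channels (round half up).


C = α×F + (1-α)×B, with 1-α = 0.57
R: 0.43×180 + 0.57×247 = 77.40 + 140.79 = 218.19 → 218
G: 0.43×241 + 0.57×94 = 103.63 + 53.58 = 157.21 → 157
B: 0.43×166 + 0.57×170 = 71.38 + 96.90 = 168.28 → 168
= RGB(218, 157, 168)


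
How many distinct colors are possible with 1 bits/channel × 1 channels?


Total bits = 1 bits/channel × 1 channels = 1 bits
Distinct colors = 2^1
= 2 colors


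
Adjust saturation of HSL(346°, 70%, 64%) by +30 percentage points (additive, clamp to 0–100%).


Original S = 70%
Adjustment = +30 percentage points
New S = 70 + (30) = 100
Clamp to [0, 100] → 100
= HSL(346°, 100%, 64%)


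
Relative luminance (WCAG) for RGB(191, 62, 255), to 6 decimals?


Linearize each channel (sRGB transfer function): c = v/255; c_lin = c/12.92 if c ≤ 0.04045, else ((c+0.055)/1.055)^2.4
  R: 191/255 ≈ 0.749020 > 0.04045 → ((0.749020+0.055)/1.055)^2.4 ≈ 0.520996
  G: 62/255 ≈ 0.243137 > 0.04045 → ((0.243137+0.055)/1.055)^2.4 ≈ 0.048172
  B: 255/255 ≈ 1.000000 > 0.04045 → ((1.000000+0.055)/1.055)^2.4 ≈ 1.000000
R_lin = 0.520996, G_lin = 0.048172, B_lin = 1.000000
L = 0.2126×R + 0.7152×G + 0.0722×B
L = 0.2126×0.520996 + 0.7152×0.048172 + 0.0722×1.000000
L ≈ 0.217416


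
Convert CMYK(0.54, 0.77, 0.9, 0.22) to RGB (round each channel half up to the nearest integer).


R = 255 × (1-C) × (1-K) = 255 × 0.46 × 0.78 = 91.494 → 91
G = 255 × (1-M) × (1-K) = 255 × 0.23 × 0.78 = 45.747 → 46
B = 255 × (1-Y) × (1-K) = 255 × 0.10 × 0.78 = 19.89 → 20
= RGB(91, 46, 20)


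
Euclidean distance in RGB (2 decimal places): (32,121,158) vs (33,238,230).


d = √[(R₁-R₂)² + (G₁-G₂)² + (B₁-B₂)²]
d = √[(32-33)² + (121-238)² + (158-230)²]
d = √[1 + 13689 + 5184]
d = √18874
d ≈ 137.38


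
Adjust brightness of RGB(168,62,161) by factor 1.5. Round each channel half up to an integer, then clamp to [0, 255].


Multiply each channel by 1.5, round half up, clamp to [0, 255]
R: 168×1.5 = 252
G: 62×1.5 = 93
B: 161×1.5 = 241.5 → round → 242
= RGB(252, 93, 242)


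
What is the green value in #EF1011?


Color: #EF1011
R = EF = 239
G = 10 = 16
B = 11 = 17
Green = 16


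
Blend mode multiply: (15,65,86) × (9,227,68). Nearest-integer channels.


Multiply: C = A×B/255, rounded to nearest integer
R: 15×9/255 = 135/255 ≈ 0.529 → 1
G: 65×227/255 = 14755/255 ≈ 57.863 → 58
B: 86×68/255 = 5848/255 ≈ 22.933 → 23
= RGB(1, 58, 23)


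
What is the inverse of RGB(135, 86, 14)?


Invert: (255-R, 255-G, 255-B)
R: 255-135 = 120
G: 255-86 = 169
B: 255-14 = 241
= RGB(120, 169, 241)


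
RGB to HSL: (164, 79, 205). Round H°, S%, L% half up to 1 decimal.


Normalize: R'=164/255≈0.6431, G'=79/255≈0.3098, B'=205/255≈0.8039
Max=205/255, Min=79/255, Δ=Max-Min=126/255
L = (Max+Min)/2 = (205+79)/510 = 284/510 = 0.55686… → L = 55.7%
L > 0.5 → S = Δ/(2-Max-Min) = 126/(510-205-79) = 126/226 = 0.55752… → S = 55.8%
(the 1/255 factors cancel in S and H, so raw channel differences can be used)
Max is B' → H = 60 × ((R-G)/Δ + 4) = 60 × ((164-79)/126 + 4)
  85/126 + 4 = 0.6746… + 4 = 4.6746…
  H = 60 × 4.6746… = 280.476…° → H = 280.5°
= HSL(280.5°, 55.8%, 55.7%)


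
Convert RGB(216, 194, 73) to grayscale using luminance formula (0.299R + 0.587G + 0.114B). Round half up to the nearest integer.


Gray = 0.299×R + 0.587×G + 0.114×B
Gray = 0.299×216 + 0.587×194 + 0.114×73
Gray = 64.584 + 113.878 + 8.322
Gray = 186.784 → round half up → 187
Gray = 187


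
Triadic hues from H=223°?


Triadic: equally spaced at 120° intervals
H1 = 223°
H2 = (223 + 120) mod 360 = 343°
H3 = (223 + 240) mod 360 = 103°
Triadic = 223°, 343°, 103°


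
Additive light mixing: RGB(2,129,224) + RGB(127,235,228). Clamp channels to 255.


Additive: each channel = min(255, C₁+C₂)
R: 2+127 = 129 → 129
G: 129+235 = 364 → 255
B: 224+228 = 452 → 255
= RGB(129, 255, 255)


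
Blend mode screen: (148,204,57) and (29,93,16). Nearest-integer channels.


Screen: C = 255 - (255-A)×(255-B)/255, rounded to nearest integer
R: 255 - (255-148)×(255-29)/255 = 255 - 24182/255 ≈ 255 - 94.831 = 160.169 → 160
G: 255 - (255-204)×(255-93)/255 = 255 - 8262/255 ≈ 255 - 32.400 = 222.600 → 223
B: 255 - (255-57)×(255-16)/255 = 255 - 47322/255 ≈ 255 - 185.576 = 69.424 → 69
= RGB(160, 223, 69)


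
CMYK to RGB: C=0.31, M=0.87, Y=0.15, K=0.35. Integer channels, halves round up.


R = 255 × (1-C) × (1-K) = 255 × 0.69 × 0.65 = 114.3675 → 114
G = 255 × (1-M) × (1-K) = 255 × 0.13 × 0.65 = 21.5475 → 22
B = 255 × (1-Y) × (1-K) = 255 × 0.85 × 0.65 = 140.8875 → 141
= RGB(114, 22, 141)


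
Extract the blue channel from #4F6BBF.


Color: #4F6BBF
R = 4F = 79
G = 6B = 107
B = BF = 191
Blue = 191


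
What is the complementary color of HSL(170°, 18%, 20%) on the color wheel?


Complement = opposite side of color wheel = hue + 180°
H' = (170 + 180) mod 360 = 350°
S and L unchanged.
= HSL(350°, 18%, 20%)


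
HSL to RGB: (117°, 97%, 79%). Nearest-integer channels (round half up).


H=117°, S=0.97, L=0.79
C = (1-|2L-1|)×S = (1-|0.58|)×0.97 = 0.4074
H' = H/60 = 117/60 ≈ 1.9500; X = C×(1-|H' mod 2 - 1|) = 0.02037
m = L - C/2 = 0.79 - 0.2037 = 0.5863
Sector ⌊H'⌋ = 1 → (R',G',B') = (0.02037, 0.4074, 0.0)
RGB = ((R'+m)×255, (G'+m)×255, (B'+m)×255) = (154.70085, 253.3935, 149.5065)
Round half up → RGB(155, 253, 150)


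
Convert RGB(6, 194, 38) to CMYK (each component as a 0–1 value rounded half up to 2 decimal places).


R'=6/255≈0.0235, G'=194/255≈0.7608, B'=38/255≈0.1490
K = 1 - max(R',G',B') = 1 - 194/255 = 61/255 = 0.23921… → 0.24
(1-R'-K)/(1-K) simplifies to (max-R)/max with max = 194:
C = (194-6)/194 = 188/194 = 0.96907… → 0.97
M = (194-194)/194 = 0/194 = 0 → 0.00
Y = (194-38)/194 = 156/194 = 0.80412… → 0.80
= CMYK(0.97, 0.00, 0.80, 0.24)


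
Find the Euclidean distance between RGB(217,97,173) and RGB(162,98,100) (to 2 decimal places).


d = √[(R₁-R₂)² + (G₁-G₂)² + (B₁-B₂)²]
d = √[(217-162)² + (97-98)² + (173-100)²]
d = √[3025 + 1 + 5329]
d = √8355
d ≈ 91.41


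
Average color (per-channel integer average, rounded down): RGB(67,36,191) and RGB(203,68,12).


Midpoint: each channel = ⌊(C₁+C₂)/2⌋
R: ⌊(67+203)/2⌋ = 135
G: ⌊(36+68)/2⌋ = 52
B: ⌊(191+12)/2⌋ = 101
= RGB(135, 52, 101)


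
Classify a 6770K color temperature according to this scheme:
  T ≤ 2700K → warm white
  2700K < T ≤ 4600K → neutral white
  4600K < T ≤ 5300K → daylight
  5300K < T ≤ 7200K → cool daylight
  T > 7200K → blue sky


Temperature: 6770K
5300K < 6770K ≤ 7200K → cool daylight
Classification: cool daylight


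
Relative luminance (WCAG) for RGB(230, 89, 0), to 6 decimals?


Linearize each channel (sRGB transfer function): c = v/255; c_lin = c/12.92 if c ≤ 0.04045, else ((c+0.055)/1.055)^2.4
  R: 230/255 ≈ 0.901961 > 0.04045 → ((0.901961+0.055)/1.055)^2.4 ≈ 0.791298
  G: 89/255 ≈ 0.349020 > 0.04045 → ((0.349020+0.055)/1.055)^2.4 ≈ 0.099899
  B: 0/255 ≈ 0.000000 ≤ 0.04045 → 0.000000/12.92 ≈ 0.000000
R_lin = 0.791298, G_lin = 0.099899, B_lin = 0.000000
L = 0.2126×R + 0.7152×G + 0.0722×B
L = 0.2126×0.791298 + 0.7152×0.099899 + 0.0722×0.000000
L ≈ 0.239678


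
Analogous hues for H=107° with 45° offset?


Base hue: 107°
Left analog: (107 - 45) mod 360 = 62°
Right analog: (107 + 45) mod 360 = 152°
Analogous hues = 62° and 152°


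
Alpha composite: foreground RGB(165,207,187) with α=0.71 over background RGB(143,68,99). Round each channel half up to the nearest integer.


C = α×F + (1-α)×B, with 1-α = 0.29
R: 0.71×165 + 0.29×143 = 117.15 + 41.47 = 158.62 → 159
G: 0.71×207 + 0.29×68 = 146.97 + 19.72 = 166.69 → 167
B: 0.71×187 + 0.29×99 = 132.77 + 28.71 = 161.48 → 161
= RGB(159, 167, 161)


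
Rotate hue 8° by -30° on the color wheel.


New hue = (H + rotation) mod 360
New hue = (8 -30) mod 360
= -22 mod 360
= 338°


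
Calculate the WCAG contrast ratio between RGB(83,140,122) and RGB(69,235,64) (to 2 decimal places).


Linearize each sRGB channel c=v/255: c/12.92 if c ≤ 0.04045 else ((c+0.055)/1.055)^2.4
L = 0.2126×R_lin + 0.7152×G_lin + 0.0722×B_lin
Color 1 (83,140,122):
  R=83: 83/255≈0.3255 > 0.04045 → ((0.3255+0.055)/1.055)^2.4 ≈ 0.08650
  G=140: 140/255≈0.5490 > 0.04045 → ((0.5490+0.055)/1.055)^2.4 ≈ 0.26225
  B=122: 122/255≈0.4784 > 0.04045 → ((0.4784+0.055)/1.055)^2.4 ≈ 0.19462
  L1 = 0.2126×0.08650 + 0.7152×0.26225 + 0.0722×0.19462 ≈ 0.22000
Color 2 (69,235,64):
  R=69: 69/255≈0.2706 > 0.04045 → ((0.2706+0.055)/1.055)^2.4 ≈ 0.05951
  G=235: 235/255≈0.9216 > 0.04045 → ((0.9216+0.055)/1.055)^2.4 ≈ 0.83077
  B=64: 64/255≈0.2510 > 0.04045 → ((0.2510+0.055)/1.055)^2.4 ≈ 0.05127
  L2 = 0.2126×0.05951 + 0.7152×0.83077 + 0.0722×0.05127 ≈ 0.61052
Lighter = 0.61052, Darker = 0.22000
Ratio = (L_lighter + 0.05) / (L_darker + 0.05)
Ratio = (0.61052 + 0.05) / (0.22000 + 0.05) = 0.66052 / 0.27000 ≈ 2.4463
Ratio ≈ 2.45:1


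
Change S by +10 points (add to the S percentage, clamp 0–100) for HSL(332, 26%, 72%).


Original S = 26%
Adjustment = +10 percentage points
New S = 26 + (10) = 36
Clamp to [0, 100] → 36
= HSL(332°, 36%, 72%)


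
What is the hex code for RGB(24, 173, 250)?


R = 24 → 18 (hex)
G = 173 → AD (hex)
B = 250 → FA (hex)
Hex = #18ADFA


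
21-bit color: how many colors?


Colors = 2^bits = 2^21
= 2,097,152 colors


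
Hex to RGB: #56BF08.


56 → 86 (R)
BF → 191 (G)
08 → 8 (B)
= RGB(86, 191, 8)


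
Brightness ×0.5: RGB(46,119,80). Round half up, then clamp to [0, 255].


Multiply each channel by 0.5, round half up, clamp to [0, 255]
R: 46×0.5 = 23
G: 119×0.5 = 59.5 → round → 60
B: 80×0.5 = 40
= RGB(23, 60, 40)


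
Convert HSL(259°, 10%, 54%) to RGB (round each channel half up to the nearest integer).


H=259°, S=0.10, L=0.54
C = (1-|2L-1|)×S = (1-|0.08|)×0.10 = 0.092
H' = H/60 = 259/60 ≈ 4.3167; X = C×(1-|H' mod 2 - 1|) ≈ 0.0291
m = L - C/2 = 0.54 - 0.046 = 0.494
Sector ⌊H'⌋ = 4 → (R',G',B') = (≈0.0291, 0.0, 0.092)
RGB = ((R'+m)×255, (G'+m)×255, (B'+m)×255) = (133.399, 125.97, 149.43)
Round half up → RGB(133, 126, 149)


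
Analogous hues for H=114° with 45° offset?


Base hue: 114°
Left analog: (114 - 45) mod 360 = 69°
Right analog: (114 + 45) mod 360 = 159°
Analogous hues = 69° and 159°


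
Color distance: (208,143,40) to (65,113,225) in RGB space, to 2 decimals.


d = √[(R₁-R₂)² + (G₁-G₂)² + (B₁-B₂)²]
d = √[(208-65)² + (143-113)² + (40-225)²]
d = √[20449 + 900 + 34225]
d = √55574
d ≈ 235.74


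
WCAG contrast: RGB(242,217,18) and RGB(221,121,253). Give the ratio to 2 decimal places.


Linearize each sRGB channel c=v/255: c/12.92 if c ≤ 0.04045 else ((c+0.055)/1.055)^2.4
L = 0.2126×R_lin + 0.7152×G_lin + 0.0722×B_lin
Color 1 (242,217,18):
  R=242: 242/255≈0.9490 > 0.04045 → ((0.9490+0.055)/1.055)^2.4 ≈ 0.88792
  G=217: 217/255≈0.8510 > 0.04045 → ((0.8510+0.055)/1.055)^2.4 ≈ 0.69387
  B=18: 18/255≈0.0706 > 0.04045 → ((0.0706+0.055)/1.055)^2.4 ≈ 0.00605
  L1 = 0.2126×0.88792 + 0.7152×0.69387 + 0.0722×0.00605 ≈ 0.68547
Color 2 (221,121,253):
  R=221: 221/255≈0.8667 > 0.04045 → ((0.8667+0.055)/1.055)^2.4 ≈ 0.72306
  G=121: 121/255≈0.4745 > 0.04045 → ((0.4745+0.055)/1.055)^2.4 ≈ 0.19120
  B=253: 253/255≈0.9922 > 0.04045 → ((0.9922+0.055)/1.055)^2.4 ≈ 0.98225
  L2 = 0.2126×0.72306 + 0.7152×0.19120 + 0.0722×0.98225 ≈ 0.36139
Lighter = 0.68547, Darker = 0.36139
Ratio = (L_lighter + 0.05) / (L_darker + 0.05)
Ratio = (0.68547 + 0.05) / (0.36139 + 0.05) = 0.73547 / 0.41139 ≈ 1.7878
Ratio ≈ 1.79:1


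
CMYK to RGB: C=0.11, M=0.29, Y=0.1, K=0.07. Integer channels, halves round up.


R = 255 × (1-C) × (1-K) = 255 × 0.89 × 0.93 = 211.0635 → 211
G = 255 × (1-M) × (1-K) = 255 × 0.71 × 0.93 = 168.3765 → 168
B = 255 × (1-Y) × (1-K) = 255 × 0.90 × 0.93 = 213.435 → 213
= RGB(211, 168, 213)


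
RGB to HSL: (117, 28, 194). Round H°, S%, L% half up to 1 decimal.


Normalize: R'=117/255≈0.4588, G'=28/255≈0.1098, B'=194/255≈0.7608
Max=194/255, Min=28/255, Δ=Max-Min=166/255
L = (Max+Min)/2 = (194+28)/510 = 222/510 = 0.43529… → L = 43.5%
L ≤ 0.5 → S = Δ/(Max+Min) = 166/(194+28) = 166/222 = 0.74774… → S = 74.8%
(the 1/255 factors cancel in S and H, so raw channel differences can be used)
Max is B' → H = 60 × ((R-G)/Δ + 4) = 60 × ((117-28)/166 + 4)
  89/166 + 4 = 0.5361… + 4 = 4.5361…
  H = 60 × 4.5361… = 272.168…° → H = 272.2°
= HSL(272.2°, 74.8%, 43.5%)


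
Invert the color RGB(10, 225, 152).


Invert: (255-R, 255-G, 255-B)
R: 255-10 = 245
G: 255-225 = 30
B: 255-152 = 103
= RGB(245, 30, 103)


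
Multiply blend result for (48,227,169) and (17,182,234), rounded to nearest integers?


Multiply: C = A×B/255, rounded to nearest integer
R: 48×17/255 = 816/255 ≈ 3.200 → 3
G: 227×182/255 = 41314/255 ≈ 162.016 → 162
B: 169×234/255 = 39546/255 ≈ 155.082 → 155
= RGB(3, 162, 155)


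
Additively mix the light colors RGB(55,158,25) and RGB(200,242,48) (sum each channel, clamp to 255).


Additive: each channel = min(255, C₁+C₂)
R: 55+200 = 255 → 255
G: 158+242 = 400 → 255
B: 25+48 = 73 → 73
= RGB(255, 255, 73)


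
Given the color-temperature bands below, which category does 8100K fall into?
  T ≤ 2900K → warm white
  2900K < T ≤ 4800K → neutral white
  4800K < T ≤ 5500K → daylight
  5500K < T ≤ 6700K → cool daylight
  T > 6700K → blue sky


Temperature: 8100K
8100K > 6700K → blue sky
Classification: blue sky
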